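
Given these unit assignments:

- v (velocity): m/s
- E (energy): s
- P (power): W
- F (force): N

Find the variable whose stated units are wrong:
E

The variable E (energy) should have units J, not s.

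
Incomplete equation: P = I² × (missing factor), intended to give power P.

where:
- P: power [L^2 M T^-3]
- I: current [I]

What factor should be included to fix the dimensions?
R (resistance), dimensions [I^-2 L^2 M T^-3]

P has dimensions [L^2 M T^-3] and I² has dimensions [I^2].
The missing factor must have dimensions [L^2 M T^-3] / [I^2] = [I^-2 L^2 M T^-3], i.e. resistance (R).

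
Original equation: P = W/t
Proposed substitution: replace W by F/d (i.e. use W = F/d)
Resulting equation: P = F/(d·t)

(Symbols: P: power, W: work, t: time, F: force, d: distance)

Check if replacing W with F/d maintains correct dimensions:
No

[W] = [L^2 M T^-2] and [F/d] = [M T^-2]. These differ, so the substitution replaces a quantity by one of different dimensions and the result P = F/(d·t) has LHS [L^2 M T^-3] vs RHS [M T^-3] — inconsistent.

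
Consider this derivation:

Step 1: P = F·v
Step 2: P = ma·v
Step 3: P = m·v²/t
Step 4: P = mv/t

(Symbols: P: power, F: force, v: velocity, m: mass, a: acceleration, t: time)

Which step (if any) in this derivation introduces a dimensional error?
Step 4

Step 1: P = F·v → LHS [L^2 M T^-3], RHS [L^2 M T^-3] ✓
Step 2: P = ma·v → LHS [L^2 M T^-3], RHS [L^2 M T^-3] ✓
Step 3: P = m·v²/t → LHS [L^2 M T^-3], RHS [L^2 M T^-3] ✓
Step 4: P = mv/t → LHS [L^2 M T^-3], RHS [L M T^-2] ✗

The first dimensional inconsistency appears in step 4: P = mv/t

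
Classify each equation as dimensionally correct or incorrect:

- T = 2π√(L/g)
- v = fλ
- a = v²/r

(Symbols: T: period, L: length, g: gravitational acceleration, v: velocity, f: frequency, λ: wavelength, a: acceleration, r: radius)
Dimensionally correct: T = 2π√(L/g), v = fλ, a = v²/r
Dimensionally incorrect: none
Ordered (correct first, then incorrect): T = 2π√(L/g), v = fλ, a = v²/r

- T = 2π√(L/g): LHS [T], RHS [T] → correct ✓
- v = fλ: LHS [L T^-1], RHS [L T^-1] → correct ✓
- a = v²/r: LHS [L T^-2], RHS [L T^-2] → correct ✓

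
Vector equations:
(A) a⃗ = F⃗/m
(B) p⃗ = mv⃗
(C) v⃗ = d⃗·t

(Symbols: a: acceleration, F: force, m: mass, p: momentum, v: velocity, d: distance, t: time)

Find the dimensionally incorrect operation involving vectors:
(C) v⃗ = d⃗·t

(A) a⃗ = F⃗/m: LHS [L T^-2], RHS [L T^-2] ✓ — force (vector) divided by mass (scalar)
(B) p⃗ = mv⃗: LHS [L M T^-1], RHS [L M T^-1] ✓ — mass (scalar) times velocity (vector)
(C) v⃗ = d⃗·t: LHS [L T^-1], RHS [L T] ✗ — velocity is displacement per time; should be d⃗/t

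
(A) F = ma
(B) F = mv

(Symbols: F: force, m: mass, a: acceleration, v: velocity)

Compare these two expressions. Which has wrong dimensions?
(B)

(A) F = ma: LHS [L M T^-2], RHS [L M T^-2] ✓
(B) F = mv: LHS [L M T^-2], RHS [L M T^-1] ✗

Expression (B) F = mv is dimensionally incorrect.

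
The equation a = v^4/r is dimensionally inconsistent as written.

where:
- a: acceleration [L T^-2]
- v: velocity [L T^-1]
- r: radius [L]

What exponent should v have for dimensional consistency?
The exponent of v should be 2: a = v^2/r

The LHS a has dimensions [L T^-2]; v has dimensions [L T^-1].
As written, the RHS v^4/r (exponent 4 on v) has dimensions [L^3 T^-4], which does not match.
With exponent 2, the RHS v^2/r has dimensions [L T^-2], matching the LHS.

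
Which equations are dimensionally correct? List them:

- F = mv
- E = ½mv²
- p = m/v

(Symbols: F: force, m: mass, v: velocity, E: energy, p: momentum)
Dimensionally correct: E = ½mv²
Dimensionally incorrect: F = mv, p = m/v
Ordered (correct first, then incorrect): E = ½mv², F = mv, p = m/v

- F = mv: LHS [L M T^-2], RHS [L M T^-1] → incorrect ✗
- E = ½mv²: LHS [L^2 M T^-2], RHS [L^2 M T^-2] → correct ✓
- p = m/v: LHS [L M T^-1], RHS [L^-1 M T] → incorrect ✗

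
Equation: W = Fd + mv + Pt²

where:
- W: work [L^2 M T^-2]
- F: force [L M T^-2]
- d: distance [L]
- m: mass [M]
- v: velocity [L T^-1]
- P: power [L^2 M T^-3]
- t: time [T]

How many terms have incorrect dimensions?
2

LHS W: [L^2 M T^-2]
- Fd: [L^2 M T^-2] ✓
- mv: [L M T^-1] ✗
- Pt²: [L^2 M T^-1] ✗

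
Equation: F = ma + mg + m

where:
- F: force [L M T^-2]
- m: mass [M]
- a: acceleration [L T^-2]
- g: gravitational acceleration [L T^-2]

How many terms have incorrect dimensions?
1

LHS F: [L M T^-2]
- ma: [L M T^-2] ✓
- mg: [L M T^-2] ✓
- m: [M] ✗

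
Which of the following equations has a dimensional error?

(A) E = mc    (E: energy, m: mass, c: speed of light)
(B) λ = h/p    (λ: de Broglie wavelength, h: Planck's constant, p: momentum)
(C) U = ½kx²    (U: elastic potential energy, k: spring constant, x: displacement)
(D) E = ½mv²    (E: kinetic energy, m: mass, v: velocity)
(A) E = mc

The equation (A) E = mc is dimensionally incorrect.

LHS (E): [L^2 M T^-2]
RHS (mc): [L M T^-1] ✗

The dimensions do not match. The other three equations balance.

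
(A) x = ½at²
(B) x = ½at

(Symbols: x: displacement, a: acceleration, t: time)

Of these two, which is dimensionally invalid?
(B)

(A) x = ½at²: LHS [L], RHS [L] ✓
(B) x = ½at: LHS [L], RHS [L T^-1] ✗

Expression (B) x = ½at is dimensionally incorrect.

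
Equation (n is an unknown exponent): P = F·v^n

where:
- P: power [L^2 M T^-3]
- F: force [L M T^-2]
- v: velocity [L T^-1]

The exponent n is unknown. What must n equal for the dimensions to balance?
n = 1

P has dimensions [L^2 M T^-3]; v has dimensions [L T^-1].
The rest of the RHS has dimensions [L M T^-2], so v^n must supply [L T^-1].
With n = 1: F·v^1 has dimensions [L^2 M T^-3], matching the LHS ✓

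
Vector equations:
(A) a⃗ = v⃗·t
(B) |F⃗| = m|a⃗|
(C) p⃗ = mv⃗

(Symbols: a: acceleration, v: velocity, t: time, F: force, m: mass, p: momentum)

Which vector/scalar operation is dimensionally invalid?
(A) a⃗ = v⃗·t

(A) a⃗ = v⃗·t: LHS [L T^-2], RHS [L] ✗ — acceleration is velocity per time; should be v⃗/t
(B) |F⃗| = m|a⃗|: LHS [L M T^-2], RHS [L M T^-2] ✓ — magnitudes of vectors are scalars
(C) p⃗ = mv⃗: LHS [L M T^-1], RHS [L M T^-1] ✓ — mass (scalar) times velocity (vector)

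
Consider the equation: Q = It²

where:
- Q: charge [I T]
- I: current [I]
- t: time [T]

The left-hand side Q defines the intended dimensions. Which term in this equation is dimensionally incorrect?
The right-hand side term It²

Q has dimensions [I T], but It² has dimensions [I T^2], so the term It² is dimensionally wrong for Q.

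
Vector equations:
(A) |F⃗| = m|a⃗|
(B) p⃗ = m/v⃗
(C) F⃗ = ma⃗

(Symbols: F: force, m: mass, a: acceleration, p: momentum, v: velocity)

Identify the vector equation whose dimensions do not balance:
(B) p⃗ = m/v⃗

(A) |F⃗| = m|a⃗|: LHS [L M T^-2], RHS [L M T^-2] ✓ — magnitudes of vectors are scalars
(B) p⃗ = m/v⃗: LHS [L M T^-1], RHS [L^-1 M T] ✗ — momentum is mass times velocity; should be mv⃗ (and division by a vector is undefined)
(C) F⃗ = ma⃗: LHS [L M T^-2], RHS [L M T^-2] ✓ — Force and acceleration are vectors, mass is a scalar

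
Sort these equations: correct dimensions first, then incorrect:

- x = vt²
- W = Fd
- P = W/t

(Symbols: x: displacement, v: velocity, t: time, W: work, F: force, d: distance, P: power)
Dimensionally correct: W = Fd, P = W/t
Dimensionally incorrect: x = vt²
Ordered (correct first, then incorrect): W = Fd, P = W/t, x = vt²

- x = vt²: LHS [L], RHS [L T] → incorrect ✗
- W = Fd: LHS [L^2 M T^-2], RHS [L^2 M T^-2] → correct ✓
- P = W/t: LHS [L^2 M T^-3], RHS [L^2 M T^-3] → correct ✓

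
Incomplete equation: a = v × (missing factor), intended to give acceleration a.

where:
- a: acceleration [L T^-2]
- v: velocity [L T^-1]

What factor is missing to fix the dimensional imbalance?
1/t (inverse time), dimensions [T^-1]

a has dimensions [L T^-2] and v has dimensions [L T^-1].
The missing factor must have dimensions [L T^-2] / [L T^-1] = [T^-1], i.e. inverse time (1/t).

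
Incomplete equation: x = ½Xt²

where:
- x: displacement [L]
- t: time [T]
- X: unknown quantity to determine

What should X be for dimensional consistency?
X = a (acceleration), dimensions [L T^-2]

x has dimensions [L]; the rest of the RHS (½ t²) has dimensions [T^2].
So X must have dimensions [L T^-2] — X = a (acceleration).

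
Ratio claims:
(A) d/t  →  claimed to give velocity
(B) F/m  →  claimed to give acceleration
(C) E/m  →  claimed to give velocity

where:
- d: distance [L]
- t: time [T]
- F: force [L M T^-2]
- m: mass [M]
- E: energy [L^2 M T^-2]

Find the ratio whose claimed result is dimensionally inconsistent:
(C) E/m does not give velocity

(A) d/t: [L T^-1] = velocity [L T^-1] ✓
(B) F/m: [L T^-2] = acceleration [L T^-2] ✓
(C) E/m: [L^2 T^-2] ≠ velocity [L T^-1] ✗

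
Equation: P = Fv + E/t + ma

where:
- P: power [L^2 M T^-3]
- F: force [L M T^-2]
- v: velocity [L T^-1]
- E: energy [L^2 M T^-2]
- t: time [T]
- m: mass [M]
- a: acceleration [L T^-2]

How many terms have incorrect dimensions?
1

LHS P: [L^2 M T^-3]
- Fv: [L^2 M T^-3] ✓
- E/t: [L^2 M T^-3] ✓
- ma: [L M T^-2] ✗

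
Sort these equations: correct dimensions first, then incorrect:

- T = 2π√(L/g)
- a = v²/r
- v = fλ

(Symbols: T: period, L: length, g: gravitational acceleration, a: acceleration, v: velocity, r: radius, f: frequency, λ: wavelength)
Dimensionally correct: T = 2π√(L/g), a = v²/r, v = fλ
Dimensionally incorrect: none
Ordered (correct first, then incorrect): T = 2π√(L/g), a = v²/r, v = fλ

- T = 2π√(L/g): LHS [T], RHS [T] → correct ✓
- a = v²/r: LHS [L T^-2], RHS [L T^-2] → correct ✓
- v = fλ: LHS [L T^-1], RHS [L T^-1] → correct ✓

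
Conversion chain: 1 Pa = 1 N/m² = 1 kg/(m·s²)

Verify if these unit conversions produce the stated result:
The chain is correct (no errors).

Correct: Pascal is Newton per square meter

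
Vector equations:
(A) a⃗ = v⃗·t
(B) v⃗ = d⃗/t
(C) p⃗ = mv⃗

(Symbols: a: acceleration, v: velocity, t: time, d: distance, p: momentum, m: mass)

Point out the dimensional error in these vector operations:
(A) a⃗ = v⃗·t

(A) a⃗ = v⃗·t: LHS [L T^-2], RHS [L] ✗ — acceleration is velocity per time; should be v⃗/t
(B) v⃗ = d⃗/t: LHS [L T^-1], RHS [L T^-1] ✓ — displacement (vector) divided by time (scalar)
(C) p⃗ = mv⃗: LHS [L M T^-1], RHS [L M T^-1] ✓ — mass (scalar) times velocity (vector)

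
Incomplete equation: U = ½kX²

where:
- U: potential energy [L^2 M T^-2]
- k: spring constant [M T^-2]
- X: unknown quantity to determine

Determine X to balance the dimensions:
X = x (displacement), dimensions [L]

U has dimensions [L^2 M T^-2]; the rest of the RHS (½k) has dimensions [M T^-2].
So X² must have dimensions [L^2], i.e. X has dimensions [L] — X = x (displacement).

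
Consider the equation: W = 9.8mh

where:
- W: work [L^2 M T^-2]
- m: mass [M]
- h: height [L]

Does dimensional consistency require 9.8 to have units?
Yes

W has dimensions [L^2 M T^-2], while mh alone has dimensions [L M]. For the equation to balance, the factor 9.8 must carry dimensions [L T^-2] — it is a dimensional constant (a numerical value of a physical quantity with its units suppressed), not a pure number.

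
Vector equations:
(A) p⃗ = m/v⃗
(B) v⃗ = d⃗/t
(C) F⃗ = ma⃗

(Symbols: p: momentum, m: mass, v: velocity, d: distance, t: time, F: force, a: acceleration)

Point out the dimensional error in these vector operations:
(A) p⃗ = m/v⃗

(A) p⃗ = m/v⃗: LHS [L M T^-1], RHS [L^-1 M T] ✗ — momentum is mass times velocity; should be mv⃗ (and division by a vector is undefined)
(B) v⃗ = d⃗/t: LHS [L T^-1], RHS [L T^-1] ✓ — displacement (vector) divided by time (scalar)
(C) F⃗ = ma⃗: LHS [L M T^-2], RHS [L M T^-2] ✓ — Force and acceleration are vectors, mass is a scalar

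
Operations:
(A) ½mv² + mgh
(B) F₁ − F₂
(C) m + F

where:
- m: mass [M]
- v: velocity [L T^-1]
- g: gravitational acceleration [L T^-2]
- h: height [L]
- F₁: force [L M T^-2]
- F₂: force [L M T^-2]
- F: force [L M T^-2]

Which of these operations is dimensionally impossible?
(C) m + F

(A) ½mv² + mgh: ½mv² [L^2 M T^-2] and mgh [L^2 M T^-2] — same dimensions ✓
(B) F₁ − F₂: F₁ [L M T^-2] and F₂ [L M T^-2] — same dimensions ✓
(C) m + F: m [M] and F [L M T^-2] — different dimensions cannot be added/subtracted ✗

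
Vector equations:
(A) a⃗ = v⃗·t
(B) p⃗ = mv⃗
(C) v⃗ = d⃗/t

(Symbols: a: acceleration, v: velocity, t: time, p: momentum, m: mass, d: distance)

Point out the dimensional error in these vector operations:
(A) a⃗ = v⃗·t

(A) a⃗ = v⃗·t: LHS [L T^-2], RHS [L] ✗ — acceleration is velocity per time; should be v⃗/t
(B) p⃗ = mv⃗: LHS [L M T^-1], RHS [L M T^-1] ✓ — mass (scalar) times velocity (vector)
(C) v⃗ = d⃗/t: LHS [L T^-1], RHS [L T^-1] ✓ — displacement (vector) divided by time (scalar)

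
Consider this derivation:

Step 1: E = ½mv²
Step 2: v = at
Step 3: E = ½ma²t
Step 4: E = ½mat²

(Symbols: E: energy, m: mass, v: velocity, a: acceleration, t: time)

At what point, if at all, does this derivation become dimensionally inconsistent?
Step 3

Step 1: E = ½mv² → LHS [L^2 M T^-2], RHS [L^2 M T^-2] ✓
Step 2: v = at → LHS [L T^-1], RHS [L T^-1] ✓
Step 3: E = ½ma²t → LHS [L^2 M T^-2], RHS [L^2 M T^-3] ✗

The first dimensional inconsistency appears in step 3: E = ½ma²t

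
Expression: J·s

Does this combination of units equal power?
No

The expression J·s has dimensions [L^2 M T^-1], but power has dimensions [L^2 M T^-3].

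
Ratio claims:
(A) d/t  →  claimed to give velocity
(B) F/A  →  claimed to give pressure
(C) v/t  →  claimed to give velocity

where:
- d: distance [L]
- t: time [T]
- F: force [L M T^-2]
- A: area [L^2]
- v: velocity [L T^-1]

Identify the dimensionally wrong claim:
(C) v/t does not give velocity

(A) d/t: [L T^-1] = velocity [L T^-1] ✓
(B) F/A: [L^-1 M T^-2] = pressure [L^-1 M T^-2] ✓
(C) v/t: [L T^-2] ≠ velocity [L T^-1] ✗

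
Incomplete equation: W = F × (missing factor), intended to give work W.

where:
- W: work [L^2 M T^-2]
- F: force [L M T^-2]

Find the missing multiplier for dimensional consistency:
d (distance), dimensions [L]

W has dimensions [L^2 M T^-2] and F has dimensions [L M T^-2].
The missing factor must have dimensions [L^2 M T^-2] / [L M T^-2] = [L], i.e. distance (d).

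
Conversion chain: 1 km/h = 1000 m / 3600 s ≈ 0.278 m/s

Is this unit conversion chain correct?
The chain is correct (no errors).

Correct: 1 km = 1000 m, 1 h = 3600 s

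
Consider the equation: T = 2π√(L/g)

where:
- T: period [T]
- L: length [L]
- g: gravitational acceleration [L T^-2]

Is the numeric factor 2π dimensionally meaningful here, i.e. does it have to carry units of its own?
No

T has dimensions [T] and √(L/g) already has dimensions [T], so the equation balances without 2π contributing any dimensions. 2π is a pure (dimensionless) number; changing or removing it would not affect dimensional consistency.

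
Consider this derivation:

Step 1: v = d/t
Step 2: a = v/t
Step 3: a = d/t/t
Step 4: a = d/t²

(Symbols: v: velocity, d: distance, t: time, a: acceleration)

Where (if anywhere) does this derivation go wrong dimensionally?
No step introduces an error — all steps are dimensionally consistent.

Step 1: v = d/t → LHS [L T^-1], RHS [L T^-1] ✓
Step 2: a = v/t → LHS [L T^-2], RHS [L T^-2] ✓
Step 3: a = d/t/t → LHS [L T^-2], RHS [L T^-2] ✓
Step 4: a = d/t² → LHS [L T^-2], RHS [L T^-2] ✓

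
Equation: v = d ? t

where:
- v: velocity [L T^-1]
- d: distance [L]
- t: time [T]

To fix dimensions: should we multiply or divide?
division (÷): v = d ÷ t

v [L T^-1]; d [L]; t [T].
d × t → [L T] ✗
d ÷ t → [L T^-1] ✓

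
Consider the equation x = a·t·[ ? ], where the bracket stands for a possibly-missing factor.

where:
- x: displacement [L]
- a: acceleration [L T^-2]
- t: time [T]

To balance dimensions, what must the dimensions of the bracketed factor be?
[T] — time (e.g. t)

x has dimensions [L]; a·t has dimensions [L T^-1].
The bracketed factor must supply [L] / [L T^-1] = [T].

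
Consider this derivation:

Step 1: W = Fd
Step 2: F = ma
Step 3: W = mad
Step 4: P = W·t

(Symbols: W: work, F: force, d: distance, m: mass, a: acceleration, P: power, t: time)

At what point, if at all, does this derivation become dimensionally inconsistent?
Step 4

Step 1: W = Fd → LHS [L^2 M T^-2], RHS [L^2 M T^-2] ✓
Step 2: F = ma → LHS [L M T^-2], RHS [L M T^-2] ✓
Step 3: W = mad → LHS [L^2 M T^-2], RHS [L^2 M T^-2] ✓
Step 4: P = W·t → LHS [L^2 M T^-3], RHS [L^2 M T^-1] ✗

The first dimensional inconsistency appears in step 4: P = W·t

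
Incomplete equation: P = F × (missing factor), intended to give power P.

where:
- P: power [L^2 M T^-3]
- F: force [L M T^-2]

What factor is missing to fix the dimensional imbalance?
v (velocity), dimensions [L T^-1]

P has dimensions [L^2 M T^-3] and F has dimensions [L M T^-2].
The missing factor must have dimensions [L^2 M T^-3] / [L M T^-2] = [L T^-1], i.e. velocity (v).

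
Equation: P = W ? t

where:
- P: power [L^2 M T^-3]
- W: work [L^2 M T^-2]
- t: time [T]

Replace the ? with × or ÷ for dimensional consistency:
division (÷): P = W ÷ t

P [L^2 M T^-3]; W [L^2 M T^-2]; t [T].
W × t → [L^2 M T^-1] ✗
W ÷ t → [L^2 M T^-3] ✓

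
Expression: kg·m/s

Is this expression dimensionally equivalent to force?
No

The expression kg·m/s has dimensions [L M T^-1], but force has dimensions [L M T^-2].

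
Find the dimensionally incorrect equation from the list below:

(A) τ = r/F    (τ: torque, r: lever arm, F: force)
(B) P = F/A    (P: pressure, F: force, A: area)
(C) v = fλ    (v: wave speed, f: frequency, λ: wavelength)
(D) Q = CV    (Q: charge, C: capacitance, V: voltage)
(A) τ = r/F

The equation (A) τ = r/F is dimensionally incorrect.

LHS (τ): [L^2 M T^-2]
RHS (r/F): [M^-1 T^2] ✗

The dimensions do not match. The other three equations balance.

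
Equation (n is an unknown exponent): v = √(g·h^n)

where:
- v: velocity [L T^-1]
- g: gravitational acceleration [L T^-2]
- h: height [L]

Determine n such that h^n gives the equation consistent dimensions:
n = 1

v has dimensions [L T^-1]; h has dimensions [L].
With n = 1: √(g·h^1) has dimensions [L T^-1], matching the LHS ✓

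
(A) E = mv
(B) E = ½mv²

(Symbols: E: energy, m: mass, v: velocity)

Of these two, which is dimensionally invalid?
(A)

(A) E = mv: LHS [L^2 M T^-2], RHS [L M T^-1] ✗
(B) E = ½mv²: LHS [L^2 M T^-2], RHS [L^2 M T^-2] ✓

Expression (A) E = mv is dimensionally incorrect.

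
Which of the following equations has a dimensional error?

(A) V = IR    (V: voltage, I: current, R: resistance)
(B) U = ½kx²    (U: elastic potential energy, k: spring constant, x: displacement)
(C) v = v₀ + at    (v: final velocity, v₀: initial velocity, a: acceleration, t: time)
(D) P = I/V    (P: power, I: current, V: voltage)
(D) P = I/V

The equation (D) P = I/V is dimensionally incorrect.

LHS (P): [L^2 M T^-3]
RHS (I/V): [I^2 L^-2 M^-1 T^3] ✗

The dimensions do not match. The other three equations balance.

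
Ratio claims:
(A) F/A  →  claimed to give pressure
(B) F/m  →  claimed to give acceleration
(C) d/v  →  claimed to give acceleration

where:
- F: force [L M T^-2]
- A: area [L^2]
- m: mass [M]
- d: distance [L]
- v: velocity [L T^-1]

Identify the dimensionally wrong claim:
(C) d/v does not give acceleration

(A) F/A: [L^-1 M T^-2] = pressure [L^-1 M T^-2] ✓
(B) F/m: [L T^-2] = acceleration [L T^-2] ✓
(C) d/v: [T] ≠ acceleration [L T^-2] ✗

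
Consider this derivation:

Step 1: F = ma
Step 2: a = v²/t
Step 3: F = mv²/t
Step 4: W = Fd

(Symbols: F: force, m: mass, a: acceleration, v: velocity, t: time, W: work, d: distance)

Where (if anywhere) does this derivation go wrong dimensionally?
Step 2

Step 1: F = ma → LHS [L M T^-2], RHS [L M T^-2] ✓
Step 2: a = v²/t → LHS [L T^-2], RHS [L^2 T^-3] ✗

The first dimensional inconsistency appears in step 2: a = v²/t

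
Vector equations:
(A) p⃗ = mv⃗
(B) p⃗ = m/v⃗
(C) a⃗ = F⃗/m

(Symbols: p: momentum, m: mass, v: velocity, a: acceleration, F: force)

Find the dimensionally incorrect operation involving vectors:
(B) p⃗ = m/v⃗

(A) p⃗ = mv⃗: LHS [L M T^-1], RHS [L M T^-1] ✓ — mass (scalar) times velocity (vector)
(B) p⃗ = m/v⃗: LHS [L M T^-1], RHS [L^-1 M T] ✗ — momentum is mass times velocity; should be mv⃗ (and division by a vector is undefined)
(C) a⃗ = F⃗/m: LHS [L T^-2], RHS [L T^-2] ✓ — force (vector) divided by mass (scalar)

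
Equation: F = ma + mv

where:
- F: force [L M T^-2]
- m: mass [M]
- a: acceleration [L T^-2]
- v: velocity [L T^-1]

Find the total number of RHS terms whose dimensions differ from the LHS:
1

LHS F: [L M T^-2]
- ma: [L M T^-2] ✓
- mv: [L M T^-1] ✗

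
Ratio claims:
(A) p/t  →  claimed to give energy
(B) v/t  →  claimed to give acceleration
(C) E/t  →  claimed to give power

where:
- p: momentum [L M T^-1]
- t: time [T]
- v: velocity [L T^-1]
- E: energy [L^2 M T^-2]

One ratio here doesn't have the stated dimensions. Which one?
(A) p/t does not give energy

(A) p/t: [L M T^-2] ≠ energy [L^2 M T^-2] ✗
(B) v/t: [L T^-2] = acceleration [L T^-2] ✓
(C) E/t: [L^2 M T^-3] = power [L^2 M T^-3] ✓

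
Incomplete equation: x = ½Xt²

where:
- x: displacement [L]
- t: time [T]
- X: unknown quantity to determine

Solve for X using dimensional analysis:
X = a (acceleration), dimensions [L T^-2]

x has dimensions [L]; the rest of the RHS (½ t²) has dimensions [T^2].
So X must have dimensions [L T^-2] — X = a (acceleration).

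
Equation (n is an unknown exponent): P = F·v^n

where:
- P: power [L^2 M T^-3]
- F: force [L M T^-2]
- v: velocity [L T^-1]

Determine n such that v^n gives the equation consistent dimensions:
n = 1

P has dimensions [L^2 M T^-3]; v has dimensions [L T^-1].
The rest of the RHS has dimensions [L M T^-2], so v^n must supply [L T^-1].
With n = 1: F·v^1 has dimensions [L^2 M T^-3], matching the LHS ✓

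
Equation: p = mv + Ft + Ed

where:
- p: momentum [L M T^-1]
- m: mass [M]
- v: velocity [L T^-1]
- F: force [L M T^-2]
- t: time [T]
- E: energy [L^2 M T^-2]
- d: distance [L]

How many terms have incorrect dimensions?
1

LHS p: [L M T^-1]
- mv: [L M T^-1] ✓
- Ft: [L M T^-1] ✓
- Ed: [L^3 M T^-2] ✗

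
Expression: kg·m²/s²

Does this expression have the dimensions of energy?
Yes

The expression kg·m²/s² has dimensions [L^2 M T^-2], which is exactly energy [L^2 M T^-2].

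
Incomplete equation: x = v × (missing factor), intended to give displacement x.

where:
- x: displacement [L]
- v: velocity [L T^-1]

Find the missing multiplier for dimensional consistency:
t (time), dimensions [T]

x has dimensions [L] and v has dimensions [L T^-1].
The missing factor must have dimensions [L] / [L T^-1] = [T], i.e. time (t).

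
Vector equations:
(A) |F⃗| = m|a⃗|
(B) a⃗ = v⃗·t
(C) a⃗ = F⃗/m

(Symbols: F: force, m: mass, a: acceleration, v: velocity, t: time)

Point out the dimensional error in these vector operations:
(B) a⃗ = v⃗·t

(A) |F⃗| = m|a⃗|: LHS [L M T^-2], RHS [L M T^-2] ✓ — magnitudes of vectors are scalars
(B) a⃗ = v⃗·t: LHS [L T^-2], RHS [L] ✗ — acceleration is velocity per time; should be v⃗/t
(C) a⃗ = F⃗/m: LHS [L T^-2], RHS [L T^-2] ✓ — force (vector) divided by mass (scalar)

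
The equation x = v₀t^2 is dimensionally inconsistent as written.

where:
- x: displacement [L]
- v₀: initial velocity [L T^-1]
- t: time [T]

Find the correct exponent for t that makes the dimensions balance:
The exponent of t should be 1: x = v₀t

The LHS x has dimensions [L]; t has dimensions [T].
As written, the RHS v₀t^2 (exponent 2 on t) has dimensions [L T], which does not match.
With exponent 1, the RHS v₀t has dimensions [L], matching the LHS.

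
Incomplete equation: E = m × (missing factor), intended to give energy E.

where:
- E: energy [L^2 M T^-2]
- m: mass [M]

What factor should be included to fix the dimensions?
v² (velocity squared), dimensions [L^2 T^-2]

E has dimensions [L^2 M T^-2] and m has dimensions [M].
The missing factor must have dimensions [L^2 M T^-2] / [M] = [L^2 T^-2], i.e. velocity squared (v²).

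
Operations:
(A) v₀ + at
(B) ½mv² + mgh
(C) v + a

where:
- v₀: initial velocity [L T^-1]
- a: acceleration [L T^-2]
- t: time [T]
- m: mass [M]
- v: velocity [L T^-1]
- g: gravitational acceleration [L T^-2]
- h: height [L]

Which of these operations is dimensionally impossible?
(C) v + a

(A) v₀ + at: v₀ [L T^-1] and at [L T^-1] — same dimensions ✓
(B) ½mv² + mgh: ½mv² [L^2 M T^-2] and mgh [L^2 M T^-2] — same dimensions ✓
(C) v + a: v [L T^-1] and a [L T^-2] — different dimensions cannot be added/subtracted ✗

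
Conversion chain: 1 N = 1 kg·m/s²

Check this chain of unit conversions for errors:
The chain is correct (no errors).

Correct: Newton is defined as kg·m/s²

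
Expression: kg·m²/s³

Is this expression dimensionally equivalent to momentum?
No

The expression kg·m²/s³ has dimensions [L^2 M T^-3], but momentum has dimensions [L M T^-1].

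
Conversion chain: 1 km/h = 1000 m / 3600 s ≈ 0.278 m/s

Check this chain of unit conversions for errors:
The chain is correct (no errors).

Correct: 1 km = 1000 m, 1 h = 3600 s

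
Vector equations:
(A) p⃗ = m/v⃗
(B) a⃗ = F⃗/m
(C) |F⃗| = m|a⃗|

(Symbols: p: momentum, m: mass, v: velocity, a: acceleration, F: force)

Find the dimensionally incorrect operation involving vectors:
(A) p⃗ = m/v⃗

(A) p⃗ = m/v⃗: LHS [L M T^-1], RHS [L^-1 M T] ✗ — momentum is mass times velocity; should be mv⃗ (and division by a vector is undefined)
(B) a⃗ = F⃗/m: LHS [L T^-2], RHS [L T^-2] ✓ — force (vector) divided by mass (scalar)
(C) |F⃗| = m|a⃗|: LHS [L M T^-2], RHS [L M T^-2] ✓ — magnitudes of vectors are scalars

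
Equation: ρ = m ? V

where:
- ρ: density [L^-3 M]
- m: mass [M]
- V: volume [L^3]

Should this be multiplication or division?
division (÷): ρ = m ÷ V

ρ [L^-3 M]; m [M]; V [L^3].
m × V → [L^3 M] ✗
m ÷ V → [L^-3 M] ✓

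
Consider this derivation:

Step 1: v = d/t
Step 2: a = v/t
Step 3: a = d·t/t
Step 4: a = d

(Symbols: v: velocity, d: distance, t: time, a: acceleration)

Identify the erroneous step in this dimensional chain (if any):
Step 3

Step 1: v = d/t → LHS [L T^-1], RHS [L T^-1] ✓
Step 2: a = v/t → LHS [L T^-2], RHS [L T^-2] ✓
Step 3: a = d·t/t → LHS [L T^-2], RHS [L] ✗

The first dimensional inconsistency appears in step 3: a = d·t/t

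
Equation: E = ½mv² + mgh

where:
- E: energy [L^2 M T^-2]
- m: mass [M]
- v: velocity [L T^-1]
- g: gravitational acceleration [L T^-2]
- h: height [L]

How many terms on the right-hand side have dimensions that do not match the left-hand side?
0

LHS E: [L^2 M T^-2]
- ½mv²: [L^2 M T^-2] ✓
- mgh: [L^2 M T^-2] ✓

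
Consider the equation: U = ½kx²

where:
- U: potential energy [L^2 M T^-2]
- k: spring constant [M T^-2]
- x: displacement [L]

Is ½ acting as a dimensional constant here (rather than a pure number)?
No

U has dimensions [L^2 M T^-2] and kx² already has dimensions [L^2 M T^-2], so the equation balances without ½ contributing any dimensions. ½ is a pure (dimensionless) number; changing or removing it would not affect dimensional consistency.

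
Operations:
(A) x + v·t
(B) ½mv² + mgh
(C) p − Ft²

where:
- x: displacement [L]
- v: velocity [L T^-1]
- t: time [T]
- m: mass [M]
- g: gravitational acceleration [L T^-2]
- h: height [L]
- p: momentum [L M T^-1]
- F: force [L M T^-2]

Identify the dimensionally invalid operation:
(C) p − Ft²

(A) x + v·t: x [L] and v·t [L] — same dimensions ✓
(B) ½mv² + mgh: ½mv² [L^2 M T^-2] and mgh [L^2 M T^-2] — same dimensions ✓
(C) p − Ft²: p [L M T^-1] and Ft² [L M] — different dimensions cannot be added/subtracted ✗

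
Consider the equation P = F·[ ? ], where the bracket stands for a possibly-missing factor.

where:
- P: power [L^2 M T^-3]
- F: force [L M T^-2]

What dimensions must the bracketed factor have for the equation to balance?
[L T^-1] — velocity (e.g. v)

P has dimensions [L^2 M T^-3]; F has dimensions [L M T^-2].
The bracketed factor must supply [L^2 M T^-3] / [L M T^-2] = [L T^-1].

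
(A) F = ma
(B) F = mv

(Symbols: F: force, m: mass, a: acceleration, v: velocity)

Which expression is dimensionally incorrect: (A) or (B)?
(B)

(A) F = ma: LHS [L M T^-2], RHS [L M T^-2] ✓
(B) F = mv: LHS [L M T^-2], RHS [L M T^-1] ✗

Expression (B) F = mv is dimensionally incorrect.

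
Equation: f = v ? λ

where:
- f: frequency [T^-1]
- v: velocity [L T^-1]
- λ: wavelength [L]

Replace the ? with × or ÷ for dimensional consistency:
division (÷): f = v ÷ λ

f [T^-1]; v [L T^-1]; λ [L].
v × λ → [L^2 T^-1] ✗
v ÷ λ → [T^-1] ✓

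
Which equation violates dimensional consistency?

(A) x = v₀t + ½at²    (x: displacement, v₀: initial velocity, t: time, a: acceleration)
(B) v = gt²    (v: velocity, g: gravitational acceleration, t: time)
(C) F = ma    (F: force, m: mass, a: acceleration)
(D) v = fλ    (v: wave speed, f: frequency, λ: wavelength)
(B) v = gt²

The equation (B) v = gt² is dimensionally incorrect.

LHS (v): [L T^-1]
RHS (gt²): [L] ✗

The dimensions do not match. The other three equations balance.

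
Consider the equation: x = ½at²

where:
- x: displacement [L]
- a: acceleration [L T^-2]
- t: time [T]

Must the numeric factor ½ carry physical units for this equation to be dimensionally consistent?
No

x has dimensions [L] and at² already has dimensions [L], so the equation balances without ½ contributing any dimensions. ½ is a pure (dimensionless) number; changing or removing it would not affect dimensional consistency.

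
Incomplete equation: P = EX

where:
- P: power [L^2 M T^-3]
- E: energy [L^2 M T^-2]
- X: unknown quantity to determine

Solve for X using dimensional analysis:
X = f (inverse time / frequency (1/t)), dimensions [T^-1]

P has dimensions [L^2 M T^-3]; the rest of the RHS (E) has dimensions [L^2 M T^-2].
So X must have dimensions [T^-1] — X = f (inverse time / frequency (1/t)).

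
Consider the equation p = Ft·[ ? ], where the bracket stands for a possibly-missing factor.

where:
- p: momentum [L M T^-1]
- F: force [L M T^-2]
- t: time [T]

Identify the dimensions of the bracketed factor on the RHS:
Nothing is missing — the bracketed factor must be dimensionless.

p has dimensions [L M T^-1] and Ft already has dimensions [L M T^-1], so p = Ft is dimensionally complete.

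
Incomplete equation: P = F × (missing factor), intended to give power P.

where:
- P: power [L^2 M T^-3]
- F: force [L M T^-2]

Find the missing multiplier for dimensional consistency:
v (velocity), dimensions [L T^-1]

P has dimensions [L^2 M T^-3] and F has dimensions [L M T^-2].
The missing factor must have dimensions [L^2 M T^-3] / [L M T^-2] = [L T^-1], i.e. velocity (v).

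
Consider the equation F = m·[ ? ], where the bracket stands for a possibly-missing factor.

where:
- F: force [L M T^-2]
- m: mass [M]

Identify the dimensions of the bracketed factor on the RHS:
[L T^-2] — acceleration (e.g. a)

F has dimensions [L M T^-2]; m has dimensions [M].
The bracketed factor must supply [L M T^-2] / [M] = [L T^-2].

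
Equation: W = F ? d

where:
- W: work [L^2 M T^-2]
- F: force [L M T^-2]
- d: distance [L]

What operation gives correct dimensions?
multiplication (×): W = F × d

W [L^2 M T^-2]; F [L M T^-2]; d [L].
F × d → [L^2 M T^-2] ✓
F ÷ d → [M T^-2] ✗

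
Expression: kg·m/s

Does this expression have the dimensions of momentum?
Yes

The expression kg·m/s has dimensions [L M T^-1], which is exactly momentum [L M T^-1].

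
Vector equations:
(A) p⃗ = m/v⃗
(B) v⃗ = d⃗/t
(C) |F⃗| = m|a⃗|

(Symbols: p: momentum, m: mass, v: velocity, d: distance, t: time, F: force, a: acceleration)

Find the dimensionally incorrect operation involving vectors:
(A) p⃗ = m/v⃗

(A) p⃗ = m/v⃗: LHS [L M T^-1], RHS [L^-1 M T] ✗ — momentum is mass times velocity; should be mv⃗ (and division by a vector is undefined)
(B) v⃗ = d⃗/t: LHS [L T^-1], RHS [L T^-1] ✓ — displacement (vector) divided by time (scalar)
(C) |F⃗| = m|a⃗|: LHS [L M T^-2], RHS [L M T^-2] ✓ — magnitudes of vectors are scalars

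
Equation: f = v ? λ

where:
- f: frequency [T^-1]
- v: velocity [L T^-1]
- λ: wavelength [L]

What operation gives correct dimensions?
division (÷): f = v ÷ λ

f [T^-1]; v [L T^-1]; λ [L].
v × λ → [L^2 T^-1] ✗
v ÷ λ → [T^-1] ✓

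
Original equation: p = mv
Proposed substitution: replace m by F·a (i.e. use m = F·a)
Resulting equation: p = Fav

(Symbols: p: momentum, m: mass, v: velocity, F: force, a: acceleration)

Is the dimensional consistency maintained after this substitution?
No

[m] = [M] and [F·a] = [L^2 M T^-4]. These differ, so the substitution replaces a quantity by one of different dimensions and the result p = Fav has LHS [L M T^-1] vs RHS [L^3 M T^-5] — inconsistent.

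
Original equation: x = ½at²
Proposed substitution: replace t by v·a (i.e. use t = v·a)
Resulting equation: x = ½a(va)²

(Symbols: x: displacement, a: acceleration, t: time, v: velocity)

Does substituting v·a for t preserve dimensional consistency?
No

[t] = [T] and [v·a] = [L^2 T^-3]. These differ, so the substitution replaces a quantity by one of different dimensions and the result x = ½a(va)² has LHS [L] vs RHS [L^5 T^-8] — inconsistent.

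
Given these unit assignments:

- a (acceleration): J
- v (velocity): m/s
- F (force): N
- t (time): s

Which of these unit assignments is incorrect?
a

The variable a (acceleration) should have units m/s², not J.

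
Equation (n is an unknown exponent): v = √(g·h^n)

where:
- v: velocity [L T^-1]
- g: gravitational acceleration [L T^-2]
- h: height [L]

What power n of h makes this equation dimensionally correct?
n = 1

v has dimensions [L T^-1]; h has dimensions [L].
With n = 1: √(g·h^1) has dimensions [L T^-1], matching the LHS ✓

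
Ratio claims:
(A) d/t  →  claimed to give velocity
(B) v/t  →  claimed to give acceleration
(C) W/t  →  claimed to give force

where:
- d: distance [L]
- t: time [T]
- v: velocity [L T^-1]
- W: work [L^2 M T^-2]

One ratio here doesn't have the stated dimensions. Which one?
(C) W/t does not give force

(A) d/t: [L T^-1] = velocity [L T^-1] ✓
(B) v/t: [L T^-2] = acceleration [L T^-2] ✓
(C) W/t: [L^2 M T^-3] ≠ force [L M T^-2] ✗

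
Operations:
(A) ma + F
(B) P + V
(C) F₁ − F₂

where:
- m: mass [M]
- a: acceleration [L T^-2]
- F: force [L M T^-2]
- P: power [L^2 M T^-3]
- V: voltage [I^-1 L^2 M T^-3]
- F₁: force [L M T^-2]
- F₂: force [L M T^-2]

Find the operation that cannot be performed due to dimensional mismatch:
(B) P + V

(A) ma + F: ma [L M T^-2] and F [L M T^-2] — same dimensions ✓
(B) P + V: P [L^2 M T^-3] and V [I^-1 L^2 M T^-3] — different dimensions cannot be added/subtracted ✗
(C) F₁ − F₂: F₁ [L M T^-2] and F₂ [L M T^-2] — same dimensions ✓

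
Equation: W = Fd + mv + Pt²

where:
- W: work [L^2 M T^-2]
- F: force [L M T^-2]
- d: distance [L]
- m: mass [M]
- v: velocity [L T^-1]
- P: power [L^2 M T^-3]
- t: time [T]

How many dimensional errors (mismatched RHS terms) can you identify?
2

LHS W: [L^2 M T^-2]
- Fd: [L^2 M T^-2] ✓
- mv: [L M T^-1] ✗
- Pt²: [L^2 M T^-1] ✗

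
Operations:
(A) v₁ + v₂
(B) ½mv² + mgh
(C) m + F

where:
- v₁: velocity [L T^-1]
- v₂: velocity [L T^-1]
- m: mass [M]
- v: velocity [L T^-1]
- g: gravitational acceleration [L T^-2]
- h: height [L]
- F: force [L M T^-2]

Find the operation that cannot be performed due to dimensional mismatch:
(C) m + F

(A) v₁ + v₂: v₁ [L T^-1] and v₂ [L T^-1] — same dimensions ✓
(B) ½mv² + mgh: ½mv² [L^2 M T^-2] and mgh [L^2 M T^-2] — same dimensions ✓
(C) m + F: m [M] and F [L M T^-2] — different dimensions cannot be added/subtracted ✗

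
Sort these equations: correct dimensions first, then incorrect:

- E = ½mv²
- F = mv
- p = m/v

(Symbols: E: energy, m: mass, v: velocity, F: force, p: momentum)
Dimensionally correct: E = ½mv²
Dimensionally incorrect: F = mv, p = m/v
Ordered (correct first, then incorrect): E = ½mv², F = mv, p = m/v

- E = ½mv²: LHS [L^2 M T^-2], RHS [L^2 M T^-2] → correct ✓
- F = mv: LHS [L M T^-2], RHS [L M T^-1] → incorrect ✗
- p = m/v: LHS [L M T^-1], RHS [L^-1 M T] → incorrect ✗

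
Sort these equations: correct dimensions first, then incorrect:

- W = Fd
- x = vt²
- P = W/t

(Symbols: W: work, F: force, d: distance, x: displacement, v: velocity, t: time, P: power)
Dimensionally correct: W = Fd, P = W/t
Dimensionally incorrect: x = vt²
Ordered (correct first, then incorrect): W = Fd, P = W/t, x = vt²

- W = Fd: LHS [L^2 M T^-2], RHS [L^2 M T^-2] → correct ✓
- x = vt²: LHS [L], RHS [L T] → incorrect ✗
- P = W/t: LHS [L^2 M T^-3], RHS [L^2 M T^-3] → correct ✓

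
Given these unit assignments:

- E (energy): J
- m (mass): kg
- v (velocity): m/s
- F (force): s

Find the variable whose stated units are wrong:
F

The variable F (force) should have units N, not s.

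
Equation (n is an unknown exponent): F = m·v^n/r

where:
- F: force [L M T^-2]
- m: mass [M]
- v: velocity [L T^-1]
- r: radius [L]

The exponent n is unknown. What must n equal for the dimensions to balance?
n = 2

F has dimensions [L M T^-2]; v has dimensions [L T^-1].
The rest of the RHS has dimensions [L^-1 M], so v^n must supply [L^2 T^-2].
With n = 2: m·v^2/r has dimensions [L M T^-2], matching the LHS ✓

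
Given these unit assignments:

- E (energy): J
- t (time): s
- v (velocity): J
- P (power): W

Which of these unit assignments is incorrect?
v

The variable v (velocity) should have units m/s, not J.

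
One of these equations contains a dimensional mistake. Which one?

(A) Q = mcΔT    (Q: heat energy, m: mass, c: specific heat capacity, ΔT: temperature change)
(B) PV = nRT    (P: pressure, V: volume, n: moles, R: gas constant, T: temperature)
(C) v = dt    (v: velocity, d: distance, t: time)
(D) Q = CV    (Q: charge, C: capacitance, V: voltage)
(C) v = dt

The equation (C) v = dt is dimensionally incorrect.

LHS (v): [L T^-1]
RHS (dt): [L T] ✗

The dimensions do not match. The other three equations balance.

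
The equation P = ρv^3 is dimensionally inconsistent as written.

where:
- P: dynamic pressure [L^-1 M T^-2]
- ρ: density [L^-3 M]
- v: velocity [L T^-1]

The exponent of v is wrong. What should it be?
The exponent of v should be 2: P = ρv^2

The LHS P has dimensions [L^-1 M T^-2]; v has dimensions [L T^-1].
As written, the RHS ρv^3 (exponent 3 on v) has dimensions [M T^-3], which does not match.
With exponent 2, the RHS ρv^2 has dimensions [L^-1 M T^-2], matching the LHS.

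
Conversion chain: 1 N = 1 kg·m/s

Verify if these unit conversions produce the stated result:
The chain is incorrect (it contains an error).

Incorrect: Newton is kg·m/s², not kg·m/s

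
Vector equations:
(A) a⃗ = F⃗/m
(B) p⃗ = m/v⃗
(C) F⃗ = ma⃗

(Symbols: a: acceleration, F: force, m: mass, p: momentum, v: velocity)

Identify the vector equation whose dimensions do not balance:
(B) p⃗ = m/v⃗

(A) a⃗ = F⃗/m: LHS [L T^-2], RHS [L T^-2] ✓ — force (vector) divided by mass (scalar)
(B) p⃗ = m/v⃗: LHS [L M T^-1], RHS [L^-1 M T] ✗ — momentum is mass times velocity; should be mv⃗ (and division by a vector is undefined)
(C) F⃗ = ma⃗: LHS [L M T^-2], RHS [L M T^-2] ✓ — Force and acceleration are vectors, mass is a scalar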